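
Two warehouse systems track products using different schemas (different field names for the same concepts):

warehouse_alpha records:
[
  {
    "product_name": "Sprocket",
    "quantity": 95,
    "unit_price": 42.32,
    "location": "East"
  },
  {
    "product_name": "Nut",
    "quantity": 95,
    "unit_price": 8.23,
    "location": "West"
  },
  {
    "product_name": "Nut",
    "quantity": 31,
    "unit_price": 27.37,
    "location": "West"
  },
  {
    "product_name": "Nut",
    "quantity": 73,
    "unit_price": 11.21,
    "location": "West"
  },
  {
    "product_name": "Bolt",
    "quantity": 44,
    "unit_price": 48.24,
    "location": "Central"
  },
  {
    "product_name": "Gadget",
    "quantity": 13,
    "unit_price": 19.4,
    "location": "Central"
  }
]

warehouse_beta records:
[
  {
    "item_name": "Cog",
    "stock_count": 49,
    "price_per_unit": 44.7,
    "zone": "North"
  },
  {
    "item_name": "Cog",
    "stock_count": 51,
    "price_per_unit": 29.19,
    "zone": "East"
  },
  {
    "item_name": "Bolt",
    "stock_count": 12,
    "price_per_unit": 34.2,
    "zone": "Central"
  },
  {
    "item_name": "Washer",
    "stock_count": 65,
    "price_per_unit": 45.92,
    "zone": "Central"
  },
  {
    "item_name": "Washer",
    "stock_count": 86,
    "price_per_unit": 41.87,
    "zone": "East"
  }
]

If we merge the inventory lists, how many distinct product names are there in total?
6

Schema mapping: "product_name" (warehouse_alpha) = "item_name" (warehouse_beta) = product name

Products in warehouse_alpha: ['Bolt', 'Gadget', 'Nut', 'Sprocket']
Products in warehouse_beta: ['Bolt', 'Cog', 'Washer']

Union (unique products): ['Bolt', 'Cog', 'Gadget', 'Nut', 'Sprocket', 'Washer']
Count: 6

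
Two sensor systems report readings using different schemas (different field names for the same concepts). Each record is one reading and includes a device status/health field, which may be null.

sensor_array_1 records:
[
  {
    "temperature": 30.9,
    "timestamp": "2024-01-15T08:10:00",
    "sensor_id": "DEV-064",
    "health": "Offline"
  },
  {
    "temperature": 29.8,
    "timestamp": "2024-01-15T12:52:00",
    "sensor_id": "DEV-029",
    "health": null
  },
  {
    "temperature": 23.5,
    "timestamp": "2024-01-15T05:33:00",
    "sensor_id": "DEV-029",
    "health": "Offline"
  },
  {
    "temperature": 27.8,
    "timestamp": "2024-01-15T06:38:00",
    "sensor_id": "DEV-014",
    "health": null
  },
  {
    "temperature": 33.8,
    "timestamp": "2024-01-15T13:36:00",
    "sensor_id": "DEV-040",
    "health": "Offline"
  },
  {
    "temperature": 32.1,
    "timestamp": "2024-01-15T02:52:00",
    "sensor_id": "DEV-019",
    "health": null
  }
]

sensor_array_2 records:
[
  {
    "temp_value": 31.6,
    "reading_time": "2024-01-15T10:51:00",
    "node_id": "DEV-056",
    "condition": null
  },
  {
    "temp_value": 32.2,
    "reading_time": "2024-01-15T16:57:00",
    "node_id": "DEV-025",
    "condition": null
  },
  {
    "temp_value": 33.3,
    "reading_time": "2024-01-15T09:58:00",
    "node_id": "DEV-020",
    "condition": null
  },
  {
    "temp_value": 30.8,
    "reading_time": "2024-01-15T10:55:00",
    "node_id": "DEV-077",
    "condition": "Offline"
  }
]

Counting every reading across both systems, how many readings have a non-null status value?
4

Schema mapping: "health" (sensor_array_1) = "condition" (sensor_array_2) = status

Non-null in sensor_array_1: 3
Non-null in sensor_array_2: 1

Total non-null: 3 + 1 = 4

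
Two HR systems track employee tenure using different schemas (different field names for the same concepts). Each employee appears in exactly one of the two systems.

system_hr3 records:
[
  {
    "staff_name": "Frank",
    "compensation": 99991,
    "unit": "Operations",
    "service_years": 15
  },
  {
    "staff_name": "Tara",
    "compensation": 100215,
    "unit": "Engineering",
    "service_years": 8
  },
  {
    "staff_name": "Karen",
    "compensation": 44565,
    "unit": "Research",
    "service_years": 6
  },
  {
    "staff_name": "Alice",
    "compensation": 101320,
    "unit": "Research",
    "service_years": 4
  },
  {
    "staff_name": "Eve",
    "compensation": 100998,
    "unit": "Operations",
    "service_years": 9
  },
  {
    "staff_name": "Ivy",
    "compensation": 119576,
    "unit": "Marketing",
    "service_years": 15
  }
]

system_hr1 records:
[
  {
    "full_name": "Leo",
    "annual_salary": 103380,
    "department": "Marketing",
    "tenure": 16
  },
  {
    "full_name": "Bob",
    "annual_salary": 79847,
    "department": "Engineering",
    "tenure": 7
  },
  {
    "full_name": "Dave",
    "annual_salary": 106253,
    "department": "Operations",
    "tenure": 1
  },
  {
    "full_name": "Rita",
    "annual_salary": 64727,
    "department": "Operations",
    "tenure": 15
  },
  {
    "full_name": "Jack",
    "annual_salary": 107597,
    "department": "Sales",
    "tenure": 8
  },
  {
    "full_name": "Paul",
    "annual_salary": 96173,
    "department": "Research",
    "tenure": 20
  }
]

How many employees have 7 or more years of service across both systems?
9

Reconcile schemas: "service_years" (system_hr3) = "tenure" (system_hr1) = years of service

From system_hr3: 4 employees with >= 7 years
From system_hr1: 5 employees with >= 7 years

Total: 4 + 5 = 9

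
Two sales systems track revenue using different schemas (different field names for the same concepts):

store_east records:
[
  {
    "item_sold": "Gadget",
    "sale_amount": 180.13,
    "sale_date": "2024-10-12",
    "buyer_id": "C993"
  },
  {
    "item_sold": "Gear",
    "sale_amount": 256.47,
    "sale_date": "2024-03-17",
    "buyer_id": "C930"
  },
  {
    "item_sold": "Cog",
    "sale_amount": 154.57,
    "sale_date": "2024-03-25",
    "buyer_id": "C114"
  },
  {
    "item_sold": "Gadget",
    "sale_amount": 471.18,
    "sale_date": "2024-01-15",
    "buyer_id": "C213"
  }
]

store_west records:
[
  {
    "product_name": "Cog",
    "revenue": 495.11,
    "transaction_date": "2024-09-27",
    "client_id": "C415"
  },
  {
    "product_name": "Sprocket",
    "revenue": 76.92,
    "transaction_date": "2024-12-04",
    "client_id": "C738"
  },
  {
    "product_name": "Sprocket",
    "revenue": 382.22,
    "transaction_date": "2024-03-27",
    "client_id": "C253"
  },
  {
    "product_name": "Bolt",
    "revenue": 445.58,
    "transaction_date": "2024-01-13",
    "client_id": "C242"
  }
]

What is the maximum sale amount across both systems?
495.11

Reconcile: "sale_amount" (store_east) = "revenue" (store_west) = sale amount

Maximum in store_east: 471.18
Maximum in store_west: 495.11

Overall maximum: max(471.18, 495.11) = 495.11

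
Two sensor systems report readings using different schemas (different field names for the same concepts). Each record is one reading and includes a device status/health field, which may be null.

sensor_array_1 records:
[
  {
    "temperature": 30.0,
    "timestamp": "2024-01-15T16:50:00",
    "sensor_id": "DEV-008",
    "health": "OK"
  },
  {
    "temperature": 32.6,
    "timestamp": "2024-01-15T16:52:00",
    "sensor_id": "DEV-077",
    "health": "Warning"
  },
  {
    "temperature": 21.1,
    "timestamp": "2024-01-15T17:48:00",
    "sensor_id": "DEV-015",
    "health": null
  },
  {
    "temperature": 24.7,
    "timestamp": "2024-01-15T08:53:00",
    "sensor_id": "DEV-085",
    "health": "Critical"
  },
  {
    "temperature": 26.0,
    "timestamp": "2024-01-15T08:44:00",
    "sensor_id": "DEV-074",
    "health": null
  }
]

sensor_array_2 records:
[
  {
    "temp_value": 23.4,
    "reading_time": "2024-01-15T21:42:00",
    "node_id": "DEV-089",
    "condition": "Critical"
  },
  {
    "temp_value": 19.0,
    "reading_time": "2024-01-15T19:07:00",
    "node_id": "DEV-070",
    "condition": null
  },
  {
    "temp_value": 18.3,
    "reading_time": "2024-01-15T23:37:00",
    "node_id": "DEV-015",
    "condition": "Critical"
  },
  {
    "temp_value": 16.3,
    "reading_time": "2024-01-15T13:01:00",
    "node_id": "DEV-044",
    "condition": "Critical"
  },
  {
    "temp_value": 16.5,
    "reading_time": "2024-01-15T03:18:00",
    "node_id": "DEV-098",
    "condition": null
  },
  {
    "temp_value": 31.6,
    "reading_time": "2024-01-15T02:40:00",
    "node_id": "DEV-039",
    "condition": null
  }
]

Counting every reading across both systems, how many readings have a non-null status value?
6

Schema mapping: "health" (sensor_array_1) = "condition" (sensor_array_2) = status

Non-null in sensor_array_1: 3
Non-null in sensor_array_2: 3

Total non-null: 3 + 3 = 6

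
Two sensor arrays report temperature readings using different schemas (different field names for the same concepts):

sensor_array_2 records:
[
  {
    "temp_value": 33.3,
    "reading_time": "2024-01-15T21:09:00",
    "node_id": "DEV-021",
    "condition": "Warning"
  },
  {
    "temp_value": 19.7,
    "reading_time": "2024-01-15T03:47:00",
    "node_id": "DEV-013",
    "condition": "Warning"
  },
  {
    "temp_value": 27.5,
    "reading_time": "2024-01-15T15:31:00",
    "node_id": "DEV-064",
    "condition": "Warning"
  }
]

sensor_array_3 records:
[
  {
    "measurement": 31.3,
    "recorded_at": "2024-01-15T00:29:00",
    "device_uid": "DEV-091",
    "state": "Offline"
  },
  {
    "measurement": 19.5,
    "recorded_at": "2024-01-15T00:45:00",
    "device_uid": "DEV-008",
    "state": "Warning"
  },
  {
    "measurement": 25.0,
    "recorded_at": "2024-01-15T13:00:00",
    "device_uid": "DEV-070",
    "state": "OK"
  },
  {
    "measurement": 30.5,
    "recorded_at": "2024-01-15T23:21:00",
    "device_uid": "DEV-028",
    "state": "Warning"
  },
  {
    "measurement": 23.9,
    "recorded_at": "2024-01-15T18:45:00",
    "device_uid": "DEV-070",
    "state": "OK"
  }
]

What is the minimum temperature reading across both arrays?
19.5

Schema mapping: "temp_value" (sensor_array_2) = "measurement" (sensor_array_3) = temperature reading

Minimum in sensor_array_2: 19.7
Minimum in sensor_array_3: 19.5

Overall minimum: min(19.7, 19.5) = 19.5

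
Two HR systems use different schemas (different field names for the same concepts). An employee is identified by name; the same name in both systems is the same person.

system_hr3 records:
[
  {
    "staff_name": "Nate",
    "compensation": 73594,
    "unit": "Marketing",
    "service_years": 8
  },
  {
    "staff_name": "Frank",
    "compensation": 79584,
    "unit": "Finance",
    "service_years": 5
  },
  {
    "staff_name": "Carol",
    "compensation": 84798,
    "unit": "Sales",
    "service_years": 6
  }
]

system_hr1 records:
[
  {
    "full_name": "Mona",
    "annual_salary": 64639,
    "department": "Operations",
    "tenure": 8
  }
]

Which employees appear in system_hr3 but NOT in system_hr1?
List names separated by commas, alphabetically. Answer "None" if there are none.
Carol, Frank, Nate

Schema mapping: "staff_name" (system_hr3) = "full_name" (system_hr1) = employee name

Names in system_hr3: ['Carol', 'Frank', 'Nate']
Names in system_hr1: ['Mona']

In system_hr3 but not system_hr1: ['Carol', 'Frank', 'Nate']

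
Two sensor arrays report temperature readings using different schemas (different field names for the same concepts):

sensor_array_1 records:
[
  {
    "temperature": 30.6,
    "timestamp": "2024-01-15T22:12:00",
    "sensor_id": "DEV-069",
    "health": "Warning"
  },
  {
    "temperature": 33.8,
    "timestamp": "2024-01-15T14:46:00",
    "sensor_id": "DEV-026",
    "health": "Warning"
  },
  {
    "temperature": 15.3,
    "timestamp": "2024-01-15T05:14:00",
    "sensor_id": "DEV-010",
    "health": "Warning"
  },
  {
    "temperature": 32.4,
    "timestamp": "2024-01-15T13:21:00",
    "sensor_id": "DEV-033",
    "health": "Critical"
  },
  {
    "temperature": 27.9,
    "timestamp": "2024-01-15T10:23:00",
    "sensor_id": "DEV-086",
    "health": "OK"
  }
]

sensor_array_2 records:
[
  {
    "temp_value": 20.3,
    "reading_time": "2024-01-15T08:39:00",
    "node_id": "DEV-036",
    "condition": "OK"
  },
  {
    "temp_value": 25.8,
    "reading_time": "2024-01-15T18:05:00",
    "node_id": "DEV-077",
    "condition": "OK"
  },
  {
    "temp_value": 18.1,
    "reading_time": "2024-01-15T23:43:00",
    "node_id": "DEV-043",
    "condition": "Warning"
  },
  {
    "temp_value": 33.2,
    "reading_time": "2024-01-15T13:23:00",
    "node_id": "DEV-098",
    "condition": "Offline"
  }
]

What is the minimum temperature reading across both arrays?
15.3

Schema mapping: "temperature" (sensor_array_1) = "temp_value" (sensor_array_2) = temperature reading

Minimum in sensor_array_1: 15.3
Minimum in sensor_array_2: 18.1

Overall minimum: min(15.3, 18.1) = 15.3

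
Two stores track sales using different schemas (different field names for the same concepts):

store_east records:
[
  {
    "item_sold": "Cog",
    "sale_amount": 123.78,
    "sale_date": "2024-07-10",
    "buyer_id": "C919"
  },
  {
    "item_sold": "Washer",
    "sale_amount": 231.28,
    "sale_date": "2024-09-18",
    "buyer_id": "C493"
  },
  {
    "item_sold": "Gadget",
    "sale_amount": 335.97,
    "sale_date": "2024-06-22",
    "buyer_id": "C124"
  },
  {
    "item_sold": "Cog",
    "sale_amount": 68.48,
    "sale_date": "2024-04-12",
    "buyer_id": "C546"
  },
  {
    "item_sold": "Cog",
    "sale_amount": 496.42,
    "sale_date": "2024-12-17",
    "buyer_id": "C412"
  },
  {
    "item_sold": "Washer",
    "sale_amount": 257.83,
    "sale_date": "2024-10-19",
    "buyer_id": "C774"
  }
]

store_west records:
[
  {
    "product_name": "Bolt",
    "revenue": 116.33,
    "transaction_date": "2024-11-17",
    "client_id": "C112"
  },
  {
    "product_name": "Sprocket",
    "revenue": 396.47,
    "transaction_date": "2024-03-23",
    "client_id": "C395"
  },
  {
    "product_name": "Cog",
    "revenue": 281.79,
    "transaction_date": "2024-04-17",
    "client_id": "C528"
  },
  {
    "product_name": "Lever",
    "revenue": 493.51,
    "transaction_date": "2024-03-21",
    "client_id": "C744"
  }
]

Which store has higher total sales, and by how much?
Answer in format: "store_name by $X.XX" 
store_east by $225.66

Schema mapping: "sale_amount" (store_east) = "revenue" (store_west) = sale amount

Total for store_east: 1513.76
Total for store_west: 1288.10

Difference: |1513.76 - 1288.10| = 225.66
store_east has higher sales by $225.66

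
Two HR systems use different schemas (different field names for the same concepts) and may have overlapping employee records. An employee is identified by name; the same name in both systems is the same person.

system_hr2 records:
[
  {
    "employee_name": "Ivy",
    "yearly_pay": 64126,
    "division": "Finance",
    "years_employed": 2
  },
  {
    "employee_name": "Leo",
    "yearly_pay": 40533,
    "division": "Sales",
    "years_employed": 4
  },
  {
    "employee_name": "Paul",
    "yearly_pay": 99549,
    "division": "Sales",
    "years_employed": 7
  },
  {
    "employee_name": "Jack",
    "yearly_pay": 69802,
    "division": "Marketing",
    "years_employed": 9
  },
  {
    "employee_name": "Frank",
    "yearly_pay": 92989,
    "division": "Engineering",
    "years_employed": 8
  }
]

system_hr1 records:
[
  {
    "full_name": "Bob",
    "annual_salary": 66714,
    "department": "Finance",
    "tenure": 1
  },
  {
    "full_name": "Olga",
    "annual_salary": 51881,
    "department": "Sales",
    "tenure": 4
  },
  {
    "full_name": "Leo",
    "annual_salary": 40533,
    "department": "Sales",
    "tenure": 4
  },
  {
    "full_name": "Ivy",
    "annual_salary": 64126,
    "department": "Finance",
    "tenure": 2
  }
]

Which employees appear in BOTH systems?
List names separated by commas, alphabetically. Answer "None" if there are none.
Ivy, Leo

Schema mapping: "employee_name" (system_hr2) = "full_name" (system_hr1) = employee name

Names in system_hr2: ['Frank', 'Ivy', 'Jack', 'Leo', 'Paul']
Names in system_hr1: ['Bob', 'Ivy', 'Leo', 'Olga']

Intersection: ['Ivy', 'Leo']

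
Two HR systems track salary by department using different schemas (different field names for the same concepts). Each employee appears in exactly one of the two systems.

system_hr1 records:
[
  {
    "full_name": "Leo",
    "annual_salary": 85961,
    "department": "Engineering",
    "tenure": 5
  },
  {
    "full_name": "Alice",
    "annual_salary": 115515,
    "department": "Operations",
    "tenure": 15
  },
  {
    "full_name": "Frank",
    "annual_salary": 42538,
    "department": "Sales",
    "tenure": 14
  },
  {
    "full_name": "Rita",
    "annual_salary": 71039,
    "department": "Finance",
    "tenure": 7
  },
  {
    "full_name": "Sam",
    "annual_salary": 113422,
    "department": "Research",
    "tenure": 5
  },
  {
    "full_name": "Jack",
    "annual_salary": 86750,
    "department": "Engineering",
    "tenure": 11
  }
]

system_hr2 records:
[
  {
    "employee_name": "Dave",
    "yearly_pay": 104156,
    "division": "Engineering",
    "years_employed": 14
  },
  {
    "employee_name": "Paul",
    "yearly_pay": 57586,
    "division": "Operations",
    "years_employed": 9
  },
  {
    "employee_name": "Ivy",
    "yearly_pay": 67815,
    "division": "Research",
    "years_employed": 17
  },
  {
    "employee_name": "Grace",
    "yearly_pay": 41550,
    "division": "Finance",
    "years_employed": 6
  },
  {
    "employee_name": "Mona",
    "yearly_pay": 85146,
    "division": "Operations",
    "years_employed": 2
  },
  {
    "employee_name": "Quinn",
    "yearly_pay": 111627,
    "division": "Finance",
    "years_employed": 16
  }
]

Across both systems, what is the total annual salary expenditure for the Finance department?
224216

Schema mappings:
- "department" (system_hr1) = "division" (system_hr2) = department
- "annual_salary" (system_hr1) = "yearly_pay" (system_hr2) = salary

Finance salaries from system_hr1: 71039
Finance salaries from system_hr2: 153177

Total: 71039 + 153177 = 224216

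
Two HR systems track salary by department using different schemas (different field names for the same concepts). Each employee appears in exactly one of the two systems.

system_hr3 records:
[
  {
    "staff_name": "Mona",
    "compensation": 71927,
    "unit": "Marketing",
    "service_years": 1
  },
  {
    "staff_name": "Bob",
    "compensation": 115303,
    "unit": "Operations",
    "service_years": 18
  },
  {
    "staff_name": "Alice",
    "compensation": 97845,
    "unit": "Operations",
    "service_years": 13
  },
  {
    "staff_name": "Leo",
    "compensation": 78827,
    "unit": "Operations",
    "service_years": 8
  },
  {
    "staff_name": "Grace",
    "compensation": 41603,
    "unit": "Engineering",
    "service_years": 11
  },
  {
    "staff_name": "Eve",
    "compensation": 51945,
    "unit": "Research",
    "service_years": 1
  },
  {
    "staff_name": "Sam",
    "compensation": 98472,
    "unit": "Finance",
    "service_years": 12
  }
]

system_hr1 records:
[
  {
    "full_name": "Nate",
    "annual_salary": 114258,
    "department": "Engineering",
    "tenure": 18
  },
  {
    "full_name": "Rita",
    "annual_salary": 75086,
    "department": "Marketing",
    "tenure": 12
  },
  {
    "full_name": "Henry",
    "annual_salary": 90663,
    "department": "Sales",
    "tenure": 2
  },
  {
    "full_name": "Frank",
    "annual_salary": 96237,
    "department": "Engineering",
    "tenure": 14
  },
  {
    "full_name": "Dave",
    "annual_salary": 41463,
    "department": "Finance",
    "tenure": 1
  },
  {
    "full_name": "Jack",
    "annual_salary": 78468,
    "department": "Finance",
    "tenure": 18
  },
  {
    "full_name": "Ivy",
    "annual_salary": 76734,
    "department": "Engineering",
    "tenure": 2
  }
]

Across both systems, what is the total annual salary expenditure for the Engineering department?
328832

Schema mappings:
- "unit" (system_hr3) = "department" (system_hr1) = department
- "compensation" (system_hr3) = "annual_salary" (system_hr1) = salary

Engineering salaries from system_hr3: 41603
Engineering salaries from system_hr1: 287229

Total: 41603 + 287229 = 328832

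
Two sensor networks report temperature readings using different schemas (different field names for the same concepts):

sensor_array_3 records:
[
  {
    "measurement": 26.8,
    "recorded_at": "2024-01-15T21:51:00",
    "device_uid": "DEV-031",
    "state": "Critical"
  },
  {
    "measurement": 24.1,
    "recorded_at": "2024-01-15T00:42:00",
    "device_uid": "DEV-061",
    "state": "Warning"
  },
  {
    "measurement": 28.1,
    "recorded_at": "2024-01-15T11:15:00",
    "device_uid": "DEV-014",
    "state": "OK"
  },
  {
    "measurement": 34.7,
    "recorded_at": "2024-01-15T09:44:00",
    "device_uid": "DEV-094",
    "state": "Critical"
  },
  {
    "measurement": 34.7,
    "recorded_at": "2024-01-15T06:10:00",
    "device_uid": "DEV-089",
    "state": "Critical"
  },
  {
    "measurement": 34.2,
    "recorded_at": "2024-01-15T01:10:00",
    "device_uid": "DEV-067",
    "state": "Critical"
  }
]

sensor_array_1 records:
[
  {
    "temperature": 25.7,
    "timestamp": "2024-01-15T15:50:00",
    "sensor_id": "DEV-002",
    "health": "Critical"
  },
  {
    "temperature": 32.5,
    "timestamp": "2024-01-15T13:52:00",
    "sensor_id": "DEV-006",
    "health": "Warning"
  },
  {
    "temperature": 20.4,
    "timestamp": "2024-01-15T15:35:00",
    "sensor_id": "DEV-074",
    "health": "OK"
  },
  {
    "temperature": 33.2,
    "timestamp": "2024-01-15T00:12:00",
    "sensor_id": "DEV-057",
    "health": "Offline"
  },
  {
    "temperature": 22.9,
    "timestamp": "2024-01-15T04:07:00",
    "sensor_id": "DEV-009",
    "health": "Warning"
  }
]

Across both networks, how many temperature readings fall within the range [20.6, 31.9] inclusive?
5

Schema mapping: "measurement" (sensor_array_3) = "temperature" (sensor_array_1) = temperature

Readings in [20.6, 31.9] from sensor_array_3: 3
Readings in [20.6, 31.9] from sensor_array_1: 2

Total count: 3 + 2 = 5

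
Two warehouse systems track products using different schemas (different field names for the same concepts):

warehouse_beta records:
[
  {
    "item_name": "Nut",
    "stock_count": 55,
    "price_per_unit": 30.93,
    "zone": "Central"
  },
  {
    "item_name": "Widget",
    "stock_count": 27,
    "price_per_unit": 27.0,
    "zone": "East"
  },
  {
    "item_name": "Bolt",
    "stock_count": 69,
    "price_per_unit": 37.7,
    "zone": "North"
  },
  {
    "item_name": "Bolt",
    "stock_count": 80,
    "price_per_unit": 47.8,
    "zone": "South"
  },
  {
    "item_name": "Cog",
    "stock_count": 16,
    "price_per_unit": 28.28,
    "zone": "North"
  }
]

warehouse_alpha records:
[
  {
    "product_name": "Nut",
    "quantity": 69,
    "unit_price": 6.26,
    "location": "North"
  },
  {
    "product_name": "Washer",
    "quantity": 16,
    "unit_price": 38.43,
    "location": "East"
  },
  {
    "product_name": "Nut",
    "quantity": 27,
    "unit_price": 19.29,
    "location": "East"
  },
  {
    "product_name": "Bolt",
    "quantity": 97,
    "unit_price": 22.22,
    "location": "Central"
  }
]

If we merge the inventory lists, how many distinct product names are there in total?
5

Schema mapping: "item_name" (warehouse_beta) = "product_name" (warehouse_alpha) = product name

Products in warehouse_beta: ['Bolt', 'Cog', 'Nut', 'Widget']
Products in warehouse_alpha: ['Bolt', 'Nut', 'Washer']

Union (unique products): ['Bolt', 'Cog', 'Nut', 'Washer', 'Widget']
Count: 5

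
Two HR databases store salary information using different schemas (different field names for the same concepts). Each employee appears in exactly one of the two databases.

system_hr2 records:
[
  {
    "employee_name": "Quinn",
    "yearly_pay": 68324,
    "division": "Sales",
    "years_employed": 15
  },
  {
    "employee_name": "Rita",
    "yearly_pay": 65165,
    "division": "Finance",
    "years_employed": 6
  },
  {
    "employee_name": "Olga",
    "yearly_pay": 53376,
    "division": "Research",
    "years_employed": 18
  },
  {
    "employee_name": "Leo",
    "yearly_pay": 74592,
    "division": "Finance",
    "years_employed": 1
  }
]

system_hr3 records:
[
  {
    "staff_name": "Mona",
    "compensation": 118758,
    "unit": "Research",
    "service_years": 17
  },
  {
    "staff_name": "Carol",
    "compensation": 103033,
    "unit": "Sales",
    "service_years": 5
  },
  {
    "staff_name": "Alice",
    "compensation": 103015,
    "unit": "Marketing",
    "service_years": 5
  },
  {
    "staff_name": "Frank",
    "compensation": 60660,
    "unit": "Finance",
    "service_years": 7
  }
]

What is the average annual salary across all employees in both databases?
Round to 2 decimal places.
80865.38

Schema mapping: "yearly_pay" (system_hr2) = "compensation" (system_hr3) = annual salary

All salaries: [68324, 65165, 53376, 74592, 118758, 103033, 103015, 60660]
Sum: 646923
Count: 8
Average: 646923 / 8 = 80865.38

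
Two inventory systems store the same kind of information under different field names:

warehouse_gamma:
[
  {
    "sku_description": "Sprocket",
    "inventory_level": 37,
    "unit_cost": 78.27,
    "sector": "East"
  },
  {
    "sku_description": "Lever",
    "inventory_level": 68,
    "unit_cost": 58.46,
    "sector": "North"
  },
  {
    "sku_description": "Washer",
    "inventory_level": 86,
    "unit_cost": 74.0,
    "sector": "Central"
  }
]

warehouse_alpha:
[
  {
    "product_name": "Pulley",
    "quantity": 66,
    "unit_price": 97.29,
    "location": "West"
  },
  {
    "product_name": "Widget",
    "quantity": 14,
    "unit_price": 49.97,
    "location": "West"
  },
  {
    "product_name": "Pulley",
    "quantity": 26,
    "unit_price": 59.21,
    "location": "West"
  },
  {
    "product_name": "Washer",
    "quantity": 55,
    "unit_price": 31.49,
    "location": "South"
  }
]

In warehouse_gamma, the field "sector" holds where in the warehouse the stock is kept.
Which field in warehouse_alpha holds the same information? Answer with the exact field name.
location

In warehouse_gamma, "sector" holds where in the warehouse the stock is kept.
The fields in warehouse_alpha are: "product_name", "quantity", "unit_price", "location".
"location" is the match: the name refers to the same concept and its values are area labels (e.g. 'South', 'West').
The other fields ("product_name", "quantity", "unit_price") hold different kinds of data.

So "sector" in warehouse_gamma corresponds to "location" in warehouse_alpha.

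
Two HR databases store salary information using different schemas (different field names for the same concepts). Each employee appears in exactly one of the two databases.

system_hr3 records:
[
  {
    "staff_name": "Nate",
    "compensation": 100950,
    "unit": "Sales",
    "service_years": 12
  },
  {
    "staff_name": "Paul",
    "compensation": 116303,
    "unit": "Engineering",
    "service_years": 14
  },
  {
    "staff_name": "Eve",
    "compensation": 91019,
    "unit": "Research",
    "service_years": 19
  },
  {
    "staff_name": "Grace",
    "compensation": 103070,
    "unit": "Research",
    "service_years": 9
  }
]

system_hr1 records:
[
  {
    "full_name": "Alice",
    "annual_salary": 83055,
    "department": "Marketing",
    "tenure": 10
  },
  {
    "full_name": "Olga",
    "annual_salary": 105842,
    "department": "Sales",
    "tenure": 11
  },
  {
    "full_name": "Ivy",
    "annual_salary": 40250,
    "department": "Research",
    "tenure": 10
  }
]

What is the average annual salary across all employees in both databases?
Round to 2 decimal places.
91498.43

Schema mapping: "compensation" (system_hr3) = "annual_salary" (system_hr1) = annual salary

All salaries: [100950, 116303, 91019, 103070, 83055, 105842, 40250]
Sum: 640489
Count: 7
Average: 640489 / 7 = 91498.43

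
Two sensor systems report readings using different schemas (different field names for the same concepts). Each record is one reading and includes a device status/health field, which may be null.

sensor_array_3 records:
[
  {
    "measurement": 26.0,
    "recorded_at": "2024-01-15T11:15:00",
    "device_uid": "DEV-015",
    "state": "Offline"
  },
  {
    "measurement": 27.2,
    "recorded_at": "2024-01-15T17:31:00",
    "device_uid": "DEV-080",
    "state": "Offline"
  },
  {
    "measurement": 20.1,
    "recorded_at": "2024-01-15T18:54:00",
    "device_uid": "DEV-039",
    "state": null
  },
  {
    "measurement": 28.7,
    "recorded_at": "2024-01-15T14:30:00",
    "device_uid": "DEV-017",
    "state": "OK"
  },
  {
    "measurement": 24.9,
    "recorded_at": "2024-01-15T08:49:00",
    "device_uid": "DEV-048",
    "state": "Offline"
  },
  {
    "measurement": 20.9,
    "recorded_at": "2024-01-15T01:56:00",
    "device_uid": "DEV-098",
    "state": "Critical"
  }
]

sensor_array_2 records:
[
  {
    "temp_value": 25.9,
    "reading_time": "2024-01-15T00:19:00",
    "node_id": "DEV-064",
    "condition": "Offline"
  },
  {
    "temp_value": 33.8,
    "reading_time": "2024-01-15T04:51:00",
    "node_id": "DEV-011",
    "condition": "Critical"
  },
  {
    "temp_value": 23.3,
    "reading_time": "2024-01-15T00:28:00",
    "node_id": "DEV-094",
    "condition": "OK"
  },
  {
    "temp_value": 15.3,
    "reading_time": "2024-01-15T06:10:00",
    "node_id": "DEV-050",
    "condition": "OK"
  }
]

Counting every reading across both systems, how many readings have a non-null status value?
9

Schema mapping: "state" (sensor_array_3) = "condition" (sensor_array_2) = status

Non-null in sensor_array_3: 5
Non-null in sensor_array_2: 4

Total non-null: 5 + 4 = 9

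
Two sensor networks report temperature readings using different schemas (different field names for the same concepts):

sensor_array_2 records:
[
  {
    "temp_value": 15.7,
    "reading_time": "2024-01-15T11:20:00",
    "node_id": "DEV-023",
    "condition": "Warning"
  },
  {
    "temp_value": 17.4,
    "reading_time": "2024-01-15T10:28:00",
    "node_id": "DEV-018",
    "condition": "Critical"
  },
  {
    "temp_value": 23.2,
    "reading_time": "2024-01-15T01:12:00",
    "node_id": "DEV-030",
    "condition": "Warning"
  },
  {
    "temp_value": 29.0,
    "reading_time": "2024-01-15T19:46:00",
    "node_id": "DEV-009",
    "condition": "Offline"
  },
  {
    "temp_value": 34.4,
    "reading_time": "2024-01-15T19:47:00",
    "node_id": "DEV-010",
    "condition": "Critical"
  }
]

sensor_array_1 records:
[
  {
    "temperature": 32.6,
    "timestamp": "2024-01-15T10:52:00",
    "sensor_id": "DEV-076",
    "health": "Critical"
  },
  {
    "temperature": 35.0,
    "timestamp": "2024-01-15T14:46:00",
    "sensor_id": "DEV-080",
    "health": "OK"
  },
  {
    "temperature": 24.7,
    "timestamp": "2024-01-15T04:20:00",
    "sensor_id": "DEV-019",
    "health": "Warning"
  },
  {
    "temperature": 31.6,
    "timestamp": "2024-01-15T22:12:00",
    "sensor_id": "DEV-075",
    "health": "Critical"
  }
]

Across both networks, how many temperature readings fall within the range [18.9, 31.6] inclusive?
4

Schema mapping: "temp_value" (sensor_array_2) = "temperature" (sensor_array_1) = temperature

Readings in [18.9, 31.6] from sensor_array_2: 2
Readings in [18.9, 31.6] from sensor_array_1: 2

Total count: 2 + 2 = 4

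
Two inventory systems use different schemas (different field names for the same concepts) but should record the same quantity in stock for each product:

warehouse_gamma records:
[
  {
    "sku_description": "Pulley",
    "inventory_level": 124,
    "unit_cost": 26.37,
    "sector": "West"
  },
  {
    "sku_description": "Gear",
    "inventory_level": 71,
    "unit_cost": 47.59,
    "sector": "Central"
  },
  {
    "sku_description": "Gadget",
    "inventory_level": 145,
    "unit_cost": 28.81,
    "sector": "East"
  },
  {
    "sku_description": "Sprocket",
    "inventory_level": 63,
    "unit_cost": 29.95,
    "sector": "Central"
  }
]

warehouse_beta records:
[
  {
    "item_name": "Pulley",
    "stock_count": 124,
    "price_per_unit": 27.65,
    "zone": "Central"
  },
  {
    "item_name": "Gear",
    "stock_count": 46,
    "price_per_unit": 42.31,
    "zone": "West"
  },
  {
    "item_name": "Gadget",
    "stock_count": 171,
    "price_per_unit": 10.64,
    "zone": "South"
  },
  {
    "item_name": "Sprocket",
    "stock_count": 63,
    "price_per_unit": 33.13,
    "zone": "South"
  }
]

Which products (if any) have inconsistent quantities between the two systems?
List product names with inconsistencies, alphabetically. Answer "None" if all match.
Gadget, Gear

Schema mappings:
- "sku_description" (warehouse_gamma) = "item_name" (warehouse_beta) = product name
- "inventory_level" (warehouse_gamma) = "stock_count" (warehouse_beta) = quantity

Comparison:
  Pulley: 124 vs 124 - MATCH
  Gear: 71 vs 46 - MISMATCH
  Gadget: 145 vs 171 - MISMATCH
  Sprocket: 63 vs 63 - MATCH

Products with inconsistencies: Gadget, Gear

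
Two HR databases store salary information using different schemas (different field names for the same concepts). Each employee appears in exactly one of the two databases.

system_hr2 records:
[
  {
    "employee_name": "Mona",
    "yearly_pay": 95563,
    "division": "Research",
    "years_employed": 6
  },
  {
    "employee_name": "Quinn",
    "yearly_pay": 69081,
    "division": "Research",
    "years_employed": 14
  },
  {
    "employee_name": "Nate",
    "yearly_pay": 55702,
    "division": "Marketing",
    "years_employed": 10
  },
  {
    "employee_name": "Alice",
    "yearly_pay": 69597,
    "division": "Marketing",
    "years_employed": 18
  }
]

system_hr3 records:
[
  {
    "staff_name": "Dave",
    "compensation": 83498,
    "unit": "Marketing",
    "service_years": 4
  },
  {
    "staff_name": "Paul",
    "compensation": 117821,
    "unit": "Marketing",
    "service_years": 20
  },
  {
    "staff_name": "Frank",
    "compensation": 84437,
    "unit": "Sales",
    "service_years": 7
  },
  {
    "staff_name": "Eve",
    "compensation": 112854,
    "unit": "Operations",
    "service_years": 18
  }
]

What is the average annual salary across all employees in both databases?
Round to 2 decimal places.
86069.13

Schema mapping: "yearly_pay" (system_hr2) = "compensation" (system_hr3) = annual salary

All salaries: [95563, 69081, 55702, 69597, 83498, 117821, 84437, 112854]
Sum: 688553
Count: 8
Average: 688553 / 8 = 86069.13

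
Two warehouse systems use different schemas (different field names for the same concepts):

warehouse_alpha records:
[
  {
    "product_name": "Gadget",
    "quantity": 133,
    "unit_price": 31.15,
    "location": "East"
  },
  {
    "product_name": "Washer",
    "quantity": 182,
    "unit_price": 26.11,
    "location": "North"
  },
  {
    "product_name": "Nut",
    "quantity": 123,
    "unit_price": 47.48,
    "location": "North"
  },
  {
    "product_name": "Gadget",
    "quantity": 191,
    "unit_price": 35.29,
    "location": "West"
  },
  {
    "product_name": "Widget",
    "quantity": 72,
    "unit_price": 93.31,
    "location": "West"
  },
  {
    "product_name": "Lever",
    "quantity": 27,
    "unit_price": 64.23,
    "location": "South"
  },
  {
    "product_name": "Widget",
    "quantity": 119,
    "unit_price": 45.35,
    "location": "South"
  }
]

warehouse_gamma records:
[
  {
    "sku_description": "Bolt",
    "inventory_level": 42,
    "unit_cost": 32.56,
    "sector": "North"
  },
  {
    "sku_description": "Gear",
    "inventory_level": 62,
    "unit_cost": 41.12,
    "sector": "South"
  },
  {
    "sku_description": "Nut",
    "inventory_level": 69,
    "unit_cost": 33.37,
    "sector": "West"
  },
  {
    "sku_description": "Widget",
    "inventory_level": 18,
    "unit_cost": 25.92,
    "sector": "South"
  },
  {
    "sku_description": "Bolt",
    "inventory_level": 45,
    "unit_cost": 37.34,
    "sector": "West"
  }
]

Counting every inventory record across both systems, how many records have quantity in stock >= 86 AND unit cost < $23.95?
0

Schema mappings:
- "quantity" (warehouse_alpha) = "inventory_level" (warehouse_gamma) = quantity
- "unit_price" (warehouse_alpha) = "unit_cost" (warehouse_gamma) = unit cost

Records meeting both conditions in warehouse_alpha: 0
Records meeting both conditions in warehouse_gamma: 0

Total: 0 + 0 = 0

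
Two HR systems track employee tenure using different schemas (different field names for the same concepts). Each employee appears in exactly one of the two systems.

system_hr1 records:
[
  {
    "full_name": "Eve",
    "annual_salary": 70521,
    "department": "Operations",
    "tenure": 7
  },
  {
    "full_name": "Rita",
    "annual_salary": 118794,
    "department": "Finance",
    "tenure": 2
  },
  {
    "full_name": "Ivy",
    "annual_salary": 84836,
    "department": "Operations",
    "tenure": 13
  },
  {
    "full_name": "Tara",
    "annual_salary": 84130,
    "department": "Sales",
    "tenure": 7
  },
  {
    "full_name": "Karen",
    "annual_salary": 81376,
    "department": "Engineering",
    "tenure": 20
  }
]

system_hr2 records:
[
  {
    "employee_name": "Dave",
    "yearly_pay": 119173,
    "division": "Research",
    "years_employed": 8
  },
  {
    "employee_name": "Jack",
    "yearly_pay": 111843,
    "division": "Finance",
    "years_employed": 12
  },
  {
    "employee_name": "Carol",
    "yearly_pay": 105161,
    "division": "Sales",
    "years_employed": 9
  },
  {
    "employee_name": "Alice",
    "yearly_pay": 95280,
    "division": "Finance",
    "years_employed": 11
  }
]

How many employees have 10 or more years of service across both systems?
4

Reconcile schemas: "tenure" (system_hr1) = "years_employed" (system_hr2) = years of service

From system_hr1: 2 employees with >= 10 years
From system_hr2: 2 employees with >= 10 years

Total: 2 + 2 = 4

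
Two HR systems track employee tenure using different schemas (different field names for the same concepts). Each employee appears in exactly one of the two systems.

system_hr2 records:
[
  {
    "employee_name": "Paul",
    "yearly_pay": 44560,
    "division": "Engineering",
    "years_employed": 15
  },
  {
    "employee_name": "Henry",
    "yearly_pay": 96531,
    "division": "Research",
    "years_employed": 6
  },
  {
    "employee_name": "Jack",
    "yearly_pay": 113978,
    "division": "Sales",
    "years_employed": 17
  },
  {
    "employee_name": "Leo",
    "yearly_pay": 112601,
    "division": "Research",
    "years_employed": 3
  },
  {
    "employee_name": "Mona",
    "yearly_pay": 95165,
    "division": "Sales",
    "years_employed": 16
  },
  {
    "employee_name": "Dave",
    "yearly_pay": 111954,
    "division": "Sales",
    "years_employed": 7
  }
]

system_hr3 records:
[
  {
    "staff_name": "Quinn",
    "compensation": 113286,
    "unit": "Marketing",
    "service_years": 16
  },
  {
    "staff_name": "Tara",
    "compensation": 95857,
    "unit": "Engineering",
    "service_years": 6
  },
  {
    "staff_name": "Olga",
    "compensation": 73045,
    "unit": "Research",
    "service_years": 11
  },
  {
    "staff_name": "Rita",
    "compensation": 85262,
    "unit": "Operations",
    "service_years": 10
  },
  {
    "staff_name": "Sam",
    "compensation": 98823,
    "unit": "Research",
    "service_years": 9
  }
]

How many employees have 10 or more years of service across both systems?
6

Reconcile schemas: "years_employed" (system_hr2) = "service_years" (system_hr3) = years of service

From system_hr2: 3 employees with >= 10 years
From system_hr3: 3 employees with >= 10 years

Total: 3 + 3 = 6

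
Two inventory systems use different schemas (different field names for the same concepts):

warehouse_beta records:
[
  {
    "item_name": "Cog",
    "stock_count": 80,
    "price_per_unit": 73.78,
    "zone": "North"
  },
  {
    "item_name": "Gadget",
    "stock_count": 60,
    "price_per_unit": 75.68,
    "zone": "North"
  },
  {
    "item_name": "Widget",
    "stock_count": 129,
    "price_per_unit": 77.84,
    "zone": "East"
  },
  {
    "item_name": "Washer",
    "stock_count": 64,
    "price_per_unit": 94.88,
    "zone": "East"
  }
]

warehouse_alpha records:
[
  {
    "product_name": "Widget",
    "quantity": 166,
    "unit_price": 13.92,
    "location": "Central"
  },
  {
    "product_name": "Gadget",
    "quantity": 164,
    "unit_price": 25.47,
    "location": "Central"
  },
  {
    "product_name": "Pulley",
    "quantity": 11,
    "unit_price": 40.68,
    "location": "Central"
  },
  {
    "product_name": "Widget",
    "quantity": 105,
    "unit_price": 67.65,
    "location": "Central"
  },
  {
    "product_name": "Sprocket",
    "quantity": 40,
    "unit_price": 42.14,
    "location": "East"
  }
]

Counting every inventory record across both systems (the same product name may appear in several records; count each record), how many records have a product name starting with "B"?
0

Schema mapping: "item_name" (warehouse_beta) = "product_name" (warehouse_alpha) = product name

Records with product name starting with "B" in warehouse_beta: 0
Records with product name starting with "B" in warehouse_alpha: 0

Total: 0 + 0 = 0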